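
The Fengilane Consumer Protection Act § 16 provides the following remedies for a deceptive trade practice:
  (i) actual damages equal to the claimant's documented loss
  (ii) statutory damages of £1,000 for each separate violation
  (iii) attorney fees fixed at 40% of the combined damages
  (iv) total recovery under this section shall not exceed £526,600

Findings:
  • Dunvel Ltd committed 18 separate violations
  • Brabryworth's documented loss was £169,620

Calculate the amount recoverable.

£262,668

Statutory damages: 18 × £1,000 = £18,000
Combined damages: £169,620 + £18,000 = £187,620
Attorney fees: 40% of £187,620 = £75,048
Total before cap: £187,620 + £75,048 = £262,668
Cap at £526,600: £262,668 is within the cap, no reduction.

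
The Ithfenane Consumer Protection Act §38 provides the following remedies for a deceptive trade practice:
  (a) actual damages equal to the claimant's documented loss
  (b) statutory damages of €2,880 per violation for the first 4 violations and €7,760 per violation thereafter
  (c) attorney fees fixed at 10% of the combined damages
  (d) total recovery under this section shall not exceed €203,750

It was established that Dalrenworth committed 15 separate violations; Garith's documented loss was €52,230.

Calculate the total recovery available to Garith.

Total recovery: €164,021

First 4 violations: 4 × €2,880 = €11,520
Remaining violations: (15 − 4) × €7,760 = €85,360
Statutory damages: €11,520 + €85,360 = €96,880
Combined damages: €52,230 + €96,880 = €149,110
Attorney fees: 10% of €149,110 = €14,911
Total before cap: €149,110 + €14,911 = €164,021
Cap at €203,750: €164,021 is within the cap, no reduction.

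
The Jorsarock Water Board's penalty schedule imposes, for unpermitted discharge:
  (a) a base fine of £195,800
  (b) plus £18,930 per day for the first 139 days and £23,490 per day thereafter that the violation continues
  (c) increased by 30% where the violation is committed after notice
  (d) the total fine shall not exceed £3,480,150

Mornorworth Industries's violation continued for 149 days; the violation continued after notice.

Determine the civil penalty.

First 139 days: 139 × £18,930 = £2,631,270
Remaining days: (149 − 139) × £23,490 = £234,900
Per-day component: £2,631,270 + £234,900 = £2,866,170
Base plus per-day: £195,800 + £2,866,170 = £3,061,970
Enhancement: 30% of £3,061,970 = £918,591
Enhanced fine: £3,061,970 + £918,591 = £3,980,561
Cap at £3,480,150: £3,980,561 exceeds the cap → £3,480,150

£3,480,150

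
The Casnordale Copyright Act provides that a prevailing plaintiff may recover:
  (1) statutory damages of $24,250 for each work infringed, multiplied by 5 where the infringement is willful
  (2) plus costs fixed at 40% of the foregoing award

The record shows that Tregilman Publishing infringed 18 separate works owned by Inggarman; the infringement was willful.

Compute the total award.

Statutory damages: 18 × $24,250 = $436,500
Multiplied by 5: 5 × $436,500 = $2,182,500
Costs: 40% of $2,182,500 = $873,000
Award plus costs: $2,182,500 + $873,000 = $3,055,500

$3,055,500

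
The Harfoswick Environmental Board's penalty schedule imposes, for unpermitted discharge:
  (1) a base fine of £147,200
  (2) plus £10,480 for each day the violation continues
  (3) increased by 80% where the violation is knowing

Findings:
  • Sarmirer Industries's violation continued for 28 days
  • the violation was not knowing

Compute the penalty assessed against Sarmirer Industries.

Per-day component: 28 × £10,480 = £293,440
Base plus per-day: £147,200 + £293,440 = £440,640
The violation was not knowing: no 80% increase.

£440,640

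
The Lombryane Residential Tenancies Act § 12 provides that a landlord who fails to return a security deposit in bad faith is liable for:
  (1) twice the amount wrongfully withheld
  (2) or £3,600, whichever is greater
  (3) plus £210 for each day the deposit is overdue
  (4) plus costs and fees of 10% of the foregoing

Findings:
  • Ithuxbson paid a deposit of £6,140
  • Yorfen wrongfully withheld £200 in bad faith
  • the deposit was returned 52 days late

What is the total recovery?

Doubled: 2 × £200 = £400
Minimum £3,600: £400 is below the minimum → £3,600
Late-return penalty: 52 × £210 = £10,920
Damages plus late penalty: £3,600 + £10,920 = £14,520
Costs and fees: 10% of £14,520 = £1,452
Total recovery: £14,520 + £1,452 = £15,972

£15,972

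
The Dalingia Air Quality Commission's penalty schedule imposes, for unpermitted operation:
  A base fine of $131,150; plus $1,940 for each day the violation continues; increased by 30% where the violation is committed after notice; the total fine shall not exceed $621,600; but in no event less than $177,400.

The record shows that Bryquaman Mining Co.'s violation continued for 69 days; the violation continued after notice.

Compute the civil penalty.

Civil penalty: $344,513

Per-day component: 69 × $1,940 = $133,860
Base plus per-day: $131,150 + $133,860 = $265,010
Enhancement: 30% of $265,010 = $79,503
Enhanced fine: $265,010 + $79,503 = $344,513
Cap at $621,600: $344,513 is within the cap, no reduction.
Minimum $177,400: $344,513 meets the minimum, no increase.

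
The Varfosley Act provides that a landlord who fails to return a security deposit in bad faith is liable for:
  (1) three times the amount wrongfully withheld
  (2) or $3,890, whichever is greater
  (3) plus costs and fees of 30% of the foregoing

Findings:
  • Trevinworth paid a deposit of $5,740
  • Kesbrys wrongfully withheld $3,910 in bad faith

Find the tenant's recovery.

Recovery: $15,249

Trebled: 3 × $3,910 = $11,730
Minimum $3,890: $11,730 meets the minimum, no increase.
Costs and fees: 30% of $11,730 = $3,519
Total recovery: $11,730 + $3,519 = $15,249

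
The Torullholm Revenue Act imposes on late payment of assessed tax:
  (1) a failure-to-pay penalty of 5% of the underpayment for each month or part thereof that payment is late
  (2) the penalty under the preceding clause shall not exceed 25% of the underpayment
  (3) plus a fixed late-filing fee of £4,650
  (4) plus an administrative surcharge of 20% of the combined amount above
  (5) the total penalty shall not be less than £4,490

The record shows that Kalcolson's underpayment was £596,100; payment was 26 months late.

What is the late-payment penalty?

Accrued rate: 5% × 26 = 130%, capped at 25% → 25%
Failure-to-pay penalty: 25% of £596,100 = £149,025
Penalty before surcharge: £149,025 + £4,650 = £153,675
Administrative surcharge: 20% of £153,675 = £30,735
Total penalty: £153,675 + £30,735 = £184,410
Minimum £4,490: £184,410 meets the minimum, no increase.

Penalty: £184,410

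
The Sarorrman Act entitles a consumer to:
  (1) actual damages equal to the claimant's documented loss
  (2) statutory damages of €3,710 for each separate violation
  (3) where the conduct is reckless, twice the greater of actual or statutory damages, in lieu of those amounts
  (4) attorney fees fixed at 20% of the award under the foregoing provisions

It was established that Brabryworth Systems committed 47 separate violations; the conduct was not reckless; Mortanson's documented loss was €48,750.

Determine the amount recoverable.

€267,744

Statutory damages: 47 × €3,710 = €174,370
Conduct not reckless: the in-lieu enhancement does not apply.
Actual plus statutory damages: €48,750 + €174,370 = €223,120
Attorney fees: 20% of €223,120 = €44,624
Total recovery: €223,120 + €44,624 = €267,744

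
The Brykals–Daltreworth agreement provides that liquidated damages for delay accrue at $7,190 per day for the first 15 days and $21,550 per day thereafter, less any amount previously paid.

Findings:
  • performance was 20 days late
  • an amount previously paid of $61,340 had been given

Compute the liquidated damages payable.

Liquidated damages: $154,260

First 15 days: 15 × $7,190 = $107,850
Remaining days: (20 − 15) × $21,550 = $107,750
Accrued per-day damages: $107,850 + $107,750 = $215,600
Less amount previously paid: $215,600 − $61,340 = $154,260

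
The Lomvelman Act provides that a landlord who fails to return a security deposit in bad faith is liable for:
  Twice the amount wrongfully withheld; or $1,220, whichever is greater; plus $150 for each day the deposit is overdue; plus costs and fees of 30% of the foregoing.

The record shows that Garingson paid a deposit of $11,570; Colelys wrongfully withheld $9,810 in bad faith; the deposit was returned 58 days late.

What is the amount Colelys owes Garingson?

Doubled: 2 × $9,810 = $19,620
Minimum $1,220: $19,620 meets the minimum, no increase.
Late-return penalty: 58 × $150 = $8,700
Damages plus late penalty: $19,620 + $8,700 = $28,320
Costs and fees: 30% of $28,320 = $8,496
Total recovery: $28,320 + $8,496 = $36,816

$36,816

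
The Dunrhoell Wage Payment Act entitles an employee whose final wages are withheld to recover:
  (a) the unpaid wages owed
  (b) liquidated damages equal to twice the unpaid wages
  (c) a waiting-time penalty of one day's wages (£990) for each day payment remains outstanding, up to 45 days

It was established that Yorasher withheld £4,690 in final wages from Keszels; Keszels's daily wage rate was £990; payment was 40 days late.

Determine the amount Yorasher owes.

£53,670

Doubled: 2 × £4,690 = £9,380
Penalty days: min(40, 45) = 40
Waiting-time penalty: 40 × £990 = £39,600
Total award: £4,690 + £9,380 + £39,600 = £53,670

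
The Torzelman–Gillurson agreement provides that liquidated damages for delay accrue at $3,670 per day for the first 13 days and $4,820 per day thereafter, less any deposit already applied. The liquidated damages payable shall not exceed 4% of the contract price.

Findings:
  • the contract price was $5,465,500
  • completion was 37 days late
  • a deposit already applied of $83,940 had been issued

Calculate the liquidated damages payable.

First 13 days: 13 × $3,670 = $47,710
Remaining days: (37 − 13) × $4,820 = $115,680
Accrued per-day damages: $47,710 + $115,680 = $163,390
Less deposit already applied: $163,390 − $83,940 = $79,450
Cap: 4% of $5,465,500 = $218,620
Cap at $218,620: $79,450 is within the cap, no reduction.

$79,450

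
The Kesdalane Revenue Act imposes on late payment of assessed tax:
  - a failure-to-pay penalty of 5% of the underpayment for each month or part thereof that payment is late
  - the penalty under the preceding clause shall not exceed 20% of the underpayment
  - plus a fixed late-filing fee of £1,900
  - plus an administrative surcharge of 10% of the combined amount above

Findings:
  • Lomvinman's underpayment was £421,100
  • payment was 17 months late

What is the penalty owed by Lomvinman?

Accrued rate: 5% × 17 = 85%, capped at 20% → 20%
Failure-to-pay penalty: 20% of £421,100 = £84,220
Penalty before surcharge: £84,220 + £1,900 = £86,120
Administrative surcharge: 10% of £86,120 = £8,612
Total penalty: £86,120 + £8,612 = £94,732

£94,732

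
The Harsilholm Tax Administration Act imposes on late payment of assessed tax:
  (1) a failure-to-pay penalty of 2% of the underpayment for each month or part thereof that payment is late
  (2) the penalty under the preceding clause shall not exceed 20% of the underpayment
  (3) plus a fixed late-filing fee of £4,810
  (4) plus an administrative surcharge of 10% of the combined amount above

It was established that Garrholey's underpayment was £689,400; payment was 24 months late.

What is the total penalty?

Accrued rate: 2% × 24 = 48%, capped at 20% → 20%
Failure-to-pay penalty: 20% of £689,400 = £137,880
Penalty before surcharge: £137,880 + £4,810 = £142,690
Administrative surcharge: 10% of £142,690 = £14,269
Total penalty: £142,690 + £14,269 = £156,959

£156,959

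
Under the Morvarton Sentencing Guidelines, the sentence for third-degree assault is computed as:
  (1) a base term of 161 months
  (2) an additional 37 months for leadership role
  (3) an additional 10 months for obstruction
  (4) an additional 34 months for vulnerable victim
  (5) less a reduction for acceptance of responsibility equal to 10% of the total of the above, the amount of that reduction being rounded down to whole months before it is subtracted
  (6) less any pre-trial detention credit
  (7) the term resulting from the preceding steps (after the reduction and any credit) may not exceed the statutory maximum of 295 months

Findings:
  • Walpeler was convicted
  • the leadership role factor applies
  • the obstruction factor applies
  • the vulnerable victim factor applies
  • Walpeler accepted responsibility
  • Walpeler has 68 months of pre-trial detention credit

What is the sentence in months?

150 months

Leadership role enhancement: +37 months
Obstruction enhancement: +10 months
Vulnerable victim enhancement: +34 months
Adjusted term: 161 months + 37 months + 10 months + 34 months = 242 months
Acceptance of responsibility reduction: 10% of 242 months = 24 months (rounded down)
After reduction: 242 − 24 = 218 months
Less pre-trial detention credit: 218 months − 68 months = 150 months
Cap at 295 months: 150 months is within the cap, no reduction.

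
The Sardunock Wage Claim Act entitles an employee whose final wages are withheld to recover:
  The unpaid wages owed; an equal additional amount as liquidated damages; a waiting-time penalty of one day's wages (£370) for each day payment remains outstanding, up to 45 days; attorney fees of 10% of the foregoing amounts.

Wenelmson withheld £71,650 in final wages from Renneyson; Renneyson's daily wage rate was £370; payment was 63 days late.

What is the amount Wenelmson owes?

£175,945

Liquidated damages (equal amount): £71,650
Penalty days: min(63, 45) = 45
Waiting-time penalty: 45 × £370 = £16,650
Subtotal: £71,650 + £71,650 + £16,650 = £159,950
Attorney fees: 10% of £159,950 = £15,995
Total award: £159,950 + £15,995 = £175,945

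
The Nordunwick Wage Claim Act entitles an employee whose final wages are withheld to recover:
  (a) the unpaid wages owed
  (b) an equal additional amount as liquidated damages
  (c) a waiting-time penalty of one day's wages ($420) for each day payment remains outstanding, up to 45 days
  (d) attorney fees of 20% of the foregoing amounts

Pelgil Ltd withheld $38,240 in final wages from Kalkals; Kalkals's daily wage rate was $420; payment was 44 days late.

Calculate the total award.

Liquidated damages (equal amount): $38,240
Penalty days: min(44, 45) = 44
Waiting-time penalty: 44 × $420 = $18,480
Subtotal: $38,240 + $38,240 + $18,480 = $94,960
Attorney fees: 20% of $94,960 = $18,992
Total award: $94,960 + $18,992 = $113,952

Total award: $113,952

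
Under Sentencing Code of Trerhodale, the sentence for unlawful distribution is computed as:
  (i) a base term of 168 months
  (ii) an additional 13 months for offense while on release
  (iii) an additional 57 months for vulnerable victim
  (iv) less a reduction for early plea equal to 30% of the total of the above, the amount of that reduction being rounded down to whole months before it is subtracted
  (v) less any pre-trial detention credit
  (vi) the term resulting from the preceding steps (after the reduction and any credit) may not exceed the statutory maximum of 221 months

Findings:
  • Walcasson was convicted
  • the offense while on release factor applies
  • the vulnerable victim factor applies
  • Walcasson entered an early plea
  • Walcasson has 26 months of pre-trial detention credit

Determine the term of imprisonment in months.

Offense while on release enhancement: +13 months
Vulnerable victim enhancement: +57 months
Adjusted term: 168 months + 13 months + 57 months = 238 months
Early plea reduction: 30% of 238 months = 71 months (rounded down)
After reduction: 238 − 71 = 167 months
Less pre-trial detention credit: 167 months − 26 months = 141 months
Cap at 221 months: 141 months is within the cap, no reduction.

Sentence: 141 months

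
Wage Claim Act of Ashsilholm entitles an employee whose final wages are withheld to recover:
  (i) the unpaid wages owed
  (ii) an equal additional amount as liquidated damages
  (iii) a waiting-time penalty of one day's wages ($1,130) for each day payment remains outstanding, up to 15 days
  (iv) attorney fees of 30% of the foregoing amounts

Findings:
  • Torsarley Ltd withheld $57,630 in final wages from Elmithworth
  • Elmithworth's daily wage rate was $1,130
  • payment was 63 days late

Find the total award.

$171,873

Liquidated damages (equal amount): $57,630
Penalty days: min(63, 15) = 15
Waiting-time penalty: 15 × $1,130 = $16,950
Subtotal: $57,630 + $57,630 + $16,950 = $132,210
Attorney fees: 30% of $132,210 = $39,663
Total award: $132,210 + $39,663 = $171,873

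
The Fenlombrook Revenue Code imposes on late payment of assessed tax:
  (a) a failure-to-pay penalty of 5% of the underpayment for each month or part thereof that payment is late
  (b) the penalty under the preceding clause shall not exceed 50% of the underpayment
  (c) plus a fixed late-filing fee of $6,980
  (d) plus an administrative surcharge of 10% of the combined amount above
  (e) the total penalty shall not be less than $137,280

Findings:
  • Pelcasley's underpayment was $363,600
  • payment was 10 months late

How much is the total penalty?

Accrued rate: 5% × 10 = 50%, capped at 50% → 50%
Failure-to-pay penalty: 50% of $363,600 = $181,800
Penalty before surcharge: $181,800 + $6,980 = $188,780
Administrative surcharge: 10% of $188,780 = $18,878
Total penalty: $188,780 + $18,878 = $207,658
Minimum $137,280: $207,658 meets the minimum, no increase.

Penalty: $207,658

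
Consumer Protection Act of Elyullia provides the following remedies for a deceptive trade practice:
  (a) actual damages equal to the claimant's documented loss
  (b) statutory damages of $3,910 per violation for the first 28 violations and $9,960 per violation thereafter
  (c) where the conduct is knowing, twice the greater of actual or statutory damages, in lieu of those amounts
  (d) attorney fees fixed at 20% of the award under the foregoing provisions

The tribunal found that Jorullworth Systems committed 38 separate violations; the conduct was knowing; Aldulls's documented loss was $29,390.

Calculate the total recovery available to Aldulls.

First 28 violations: 28 × $3,910 = $109,480
Remaining violations: (38 − 28) × $9,960 = $99,600
Statutory damages: $109,480 + $99,600 = $209,080
Greater of actual damages ($29,390) or statutory damages ($209,080): $209,080
Doubled: 2 × $209,080 = $418,160
Attorney fees: 20% of $418,160 = $83,632
Total recovery: $418,160 + $83,632 = $501,792

$501,792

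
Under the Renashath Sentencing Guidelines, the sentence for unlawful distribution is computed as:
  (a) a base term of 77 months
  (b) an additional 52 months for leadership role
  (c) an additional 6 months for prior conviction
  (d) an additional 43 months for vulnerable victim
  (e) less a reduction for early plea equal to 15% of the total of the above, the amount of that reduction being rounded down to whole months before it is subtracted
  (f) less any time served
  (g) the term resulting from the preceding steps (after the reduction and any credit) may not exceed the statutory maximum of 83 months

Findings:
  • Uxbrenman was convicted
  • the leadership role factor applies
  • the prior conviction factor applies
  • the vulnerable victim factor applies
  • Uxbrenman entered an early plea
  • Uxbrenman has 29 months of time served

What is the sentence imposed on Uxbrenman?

83 months

Leadership role enhancement: +52 months
Prior conviction enhancement: +6 months
Vulnerable victim enhancement: +43 months
Adjusted term: 77 months + 52 months + 6 months + 43 months = 178 months
Early plea reduction: 15% of 178 months = 26 months (rounded down)
After reduction: 178 − 26 = 152 months
Less time served: 152 months − 29 months = 123 months
Cap at 83 months: 123 months exceeds the cap → 83 months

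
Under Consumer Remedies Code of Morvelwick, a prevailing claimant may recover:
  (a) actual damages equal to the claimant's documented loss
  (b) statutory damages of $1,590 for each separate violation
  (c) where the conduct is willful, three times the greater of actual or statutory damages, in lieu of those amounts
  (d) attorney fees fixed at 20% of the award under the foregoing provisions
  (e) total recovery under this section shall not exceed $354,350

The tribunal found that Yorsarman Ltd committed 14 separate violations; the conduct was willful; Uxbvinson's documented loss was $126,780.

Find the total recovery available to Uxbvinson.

Statutory damages: 14 × $1,590 = $22,260
Greater of actual damages ($126,780) or statutory damages ($22,260): $126,780
Trebled: 3 × $126,780 = $380,340
Attorney fees: 20% of $380,340 = $76,068
Total before cap: $380,340 + $76,068 = $456,408
Cap at $354,350: $456,408 exceeds the cap → $354,350

$354,350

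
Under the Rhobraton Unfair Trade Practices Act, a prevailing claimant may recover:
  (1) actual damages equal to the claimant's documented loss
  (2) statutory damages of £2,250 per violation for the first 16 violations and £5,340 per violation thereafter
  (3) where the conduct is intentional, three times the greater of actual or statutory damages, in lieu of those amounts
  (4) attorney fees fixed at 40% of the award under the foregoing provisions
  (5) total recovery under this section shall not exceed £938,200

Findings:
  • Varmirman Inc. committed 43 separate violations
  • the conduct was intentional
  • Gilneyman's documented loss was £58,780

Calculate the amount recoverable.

First 16 violations: 16 × £2,250 = £36,000
Remaining violations: (43 − 16) × £5,340 = £144,180
Statutory damages: £36,000 + £144,180 = £180,180
Greater of actual damages (£58,780) or statutory damages (£180,180): £180,180
Trebled: 3 × £180,180 = £540,540
Attorney fees: 40% of £540,540 = £216,216
Total before cap: £540,540 + £216,216 = £756,756
Cap at £938,200: £756,756 is within the cap, no reduction.

Total recovery: £756,756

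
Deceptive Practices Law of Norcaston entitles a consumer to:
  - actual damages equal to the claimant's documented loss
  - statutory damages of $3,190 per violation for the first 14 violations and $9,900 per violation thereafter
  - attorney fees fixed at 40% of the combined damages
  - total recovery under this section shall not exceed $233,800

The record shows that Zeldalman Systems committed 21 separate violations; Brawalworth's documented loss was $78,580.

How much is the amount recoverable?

First 14 violations: 14 × $3,190 = $44,660
Remaining violations: (21 − 14) × $9,900 = $69,300
Statutory damages: $44,660 + $69,300 = $113,960
Combined damages: $78,580 + $113,960 = $192,540
Attorney fees: 40% of $192,540 = $77,016
Total before cap: $192,540 + $77,016 = $269,556
Cap at $233,800: $269,556 exceeds the cap → $233,800

Total recovery: $233,800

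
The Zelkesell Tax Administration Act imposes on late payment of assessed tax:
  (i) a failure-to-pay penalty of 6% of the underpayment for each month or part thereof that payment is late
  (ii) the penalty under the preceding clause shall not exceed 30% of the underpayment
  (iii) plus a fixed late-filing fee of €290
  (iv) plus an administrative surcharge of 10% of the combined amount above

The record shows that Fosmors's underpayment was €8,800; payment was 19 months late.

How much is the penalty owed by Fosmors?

€3,223

Accrued rate: 6% × 19 = 114%, capped at 30% → 30%
Failure-to-pay penalty: 30% of €8,800 = €2,640
Penalty before surcharge: €2,640 + €290 = €2,930
Administrative surcharge: 10% of €2,930 = €293
Total penalty: €2,930 + €293 = €3,223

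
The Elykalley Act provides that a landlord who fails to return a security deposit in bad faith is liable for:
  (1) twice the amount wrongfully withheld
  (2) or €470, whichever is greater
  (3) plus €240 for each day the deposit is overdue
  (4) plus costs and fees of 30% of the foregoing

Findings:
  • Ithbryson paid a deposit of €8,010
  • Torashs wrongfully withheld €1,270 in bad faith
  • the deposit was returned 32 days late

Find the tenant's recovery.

€13,286

Doubled: 2 × €1,270 = €2,540
Minimum €470: €2,540 meets the minimum, no increase.
Late-return penalty: 32 × €240 = €7,680
Damages plus late penalty: €2,540 + €7,680 = €10,220
Costs and fees: 30% of €10,220 = €3,066
Total recovery: €10,220 + €3,066 = €13,286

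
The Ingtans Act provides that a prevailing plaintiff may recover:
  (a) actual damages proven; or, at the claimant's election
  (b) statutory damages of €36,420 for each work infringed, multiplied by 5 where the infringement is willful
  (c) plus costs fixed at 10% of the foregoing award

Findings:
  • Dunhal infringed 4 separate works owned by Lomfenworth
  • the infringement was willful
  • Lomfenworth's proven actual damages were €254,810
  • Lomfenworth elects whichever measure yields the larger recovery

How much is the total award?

Award: €801,240

Statutory damages: 4 × €36,420 = €145,680
Multiplied by 5: 5 × €145,680 = €728,400
Greater of actual damages (€254,810) or enhanced statutory damages (€728,400): €728,400
Costs: 10% of €728,400 = €72,840
Award plus costs: €728,400 + €72,840 = €801,240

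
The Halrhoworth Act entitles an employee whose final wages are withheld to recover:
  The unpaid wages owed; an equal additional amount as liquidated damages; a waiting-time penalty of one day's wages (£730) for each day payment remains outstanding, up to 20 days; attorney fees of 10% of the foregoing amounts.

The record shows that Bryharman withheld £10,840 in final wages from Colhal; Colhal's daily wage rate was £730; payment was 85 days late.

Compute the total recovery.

Liquidated damages (equal amount): £10,840
Penalty days: min(85, 20) = 20
Waiting-time penalty: 20 × £730 = £14,600
Subtotal: £10,840 + £10,840 + £14,600 = £36,280
Attorney fees: 10% of £36,280 = £3,628
Total award: £36,280 + £3,628 = £39,908

£39,908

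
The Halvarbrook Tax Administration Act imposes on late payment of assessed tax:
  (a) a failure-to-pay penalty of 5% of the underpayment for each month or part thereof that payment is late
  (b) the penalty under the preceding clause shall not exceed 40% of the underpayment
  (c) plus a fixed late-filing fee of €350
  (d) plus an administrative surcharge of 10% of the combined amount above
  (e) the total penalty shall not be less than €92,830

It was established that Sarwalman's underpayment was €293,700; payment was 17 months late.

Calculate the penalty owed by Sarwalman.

Accrued rate: 5% × 17 = 85%, capped at 40% → 40%
Failure-to-pay penalty: 40% of €293,700 = €117,480
Penalty before surcharge: €117,480 + €350 = €117,830
Administrative surcharge: 10% of €117,830 = €11,783
Total penalty: €117,830 + €11,783 = €129,613
Minimum €92,830: €129,613 meets the minimum, no increase.

€129,613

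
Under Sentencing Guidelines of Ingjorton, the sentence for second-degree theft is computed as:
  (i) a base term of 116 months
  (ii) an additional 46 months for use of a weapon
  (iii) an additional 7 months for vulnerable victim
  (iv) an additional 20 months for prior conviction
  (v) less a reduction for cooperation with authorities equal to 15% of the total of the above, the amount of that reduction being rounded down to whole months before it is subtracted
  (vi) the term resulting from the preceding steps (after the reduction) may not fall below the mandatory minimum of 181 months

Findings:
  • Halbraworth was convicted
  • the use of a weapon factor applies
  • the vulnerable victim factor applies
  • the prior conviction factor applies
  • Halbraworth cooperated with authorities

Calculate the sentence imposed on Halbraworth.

181 months

Use of a weapon enhancement: +46 months
Vulnerable victim enhancement: +7 months
Prior conviction enhancement: +20 months
Adjusted term: 116 months + 46 months + 7 months + 20 months = 189 months
Cooperation with authorities reduction: 15% of 189 months = 28 months (rounded down)
After reduction: 189 − 28 = 161 months
Minimum 181 months: 161 months is below the minimum → 181 months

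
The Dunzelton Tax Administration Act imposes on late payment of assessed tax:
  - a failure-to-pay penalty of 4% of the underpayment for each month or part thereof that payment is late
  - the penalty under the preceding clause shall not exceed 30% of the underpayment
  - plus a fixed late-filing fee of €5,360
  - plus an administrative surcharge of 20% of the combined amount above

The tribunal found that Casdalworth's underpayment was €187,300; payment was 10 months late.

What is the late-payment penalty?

Accrued rate: 4% × 10 = 40%, capped at 30% → 30%
Failure-to-pay penalty: 30% of €187,300 = €56,190
Penalty before surcharge: €56,190 + €5,360 = €61,550
Administrative surcharge: 20% of €61,550 = €12,310
Total penalty: €61,550 + €12,310 = €73,860

€73,860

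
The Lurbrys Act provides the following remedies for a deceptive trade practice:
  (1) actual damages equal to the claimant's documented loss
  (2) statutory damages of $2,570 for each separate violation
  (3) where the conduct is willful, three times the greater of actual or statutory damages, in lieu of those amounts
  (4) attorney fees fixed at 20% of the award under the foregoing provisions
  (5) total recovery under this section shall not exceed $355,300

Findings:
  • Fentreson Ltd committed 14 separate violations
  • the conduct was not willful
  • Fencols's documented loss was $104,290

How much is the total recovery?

$168,324

Statutory damages: 14 × $2,570 = $35,980
Conduct not willful: the in-lieu enhancement does not apply.
Actual plus statutory damages: $104,290 + $35,980 = $140,270
Attorney fees: 20% of $140,270 = $28,054
Total before cap: $140,270 + $28,054 = $168,324
Cap at $355,300: $168,324 is within the cap, no reduction.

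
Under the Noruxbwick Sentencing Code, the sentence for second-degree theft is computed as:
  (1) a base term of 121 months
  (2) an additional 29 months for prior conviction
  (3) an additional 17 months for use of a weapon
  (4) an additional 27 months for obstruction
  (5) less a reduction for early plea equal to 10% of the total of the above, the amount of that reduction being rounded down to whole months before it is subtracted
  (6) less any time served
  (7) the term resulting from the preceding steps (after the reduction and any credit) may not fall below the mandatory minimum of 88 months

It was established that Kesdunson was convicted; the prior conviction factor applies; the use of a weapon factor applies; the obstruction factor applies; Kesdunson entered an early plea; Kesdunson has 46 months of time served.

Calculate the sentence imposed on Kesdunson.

129 months

Prior conviction enhancement: +29 months
Use of a weapon enhancement: +17 months
Obstruction enhancement: +27 months
Adjusted term: 121 months + 29 months + 17 months + 27 months = 194 months
Early plea reduction: 10% of 194 months = 19 months (rounded down)
After reduction: 194 − 19 = 175 months
Less time served: 175 months − 46 months = 129 months
Minimum 88 months: 129 months meets the minimum, no increase.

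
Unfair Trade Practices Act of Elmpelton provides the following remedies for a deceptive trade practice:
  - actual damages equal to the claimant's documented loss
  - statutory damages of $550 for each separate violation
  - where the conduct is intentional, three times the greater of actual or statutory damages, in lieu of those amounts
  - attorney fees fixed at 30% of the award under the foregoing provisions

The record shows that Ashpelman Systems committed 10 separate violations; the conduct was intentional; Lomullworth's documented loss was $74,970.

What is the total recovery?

$292,383

Statutory damages: 10 × $550 = $5,500
Greater of actual damages ($74,970) or statutory damages ($5,500): $74,970
Trebled: 3 × $74,970 = $224,910
Attorney fees: 30% of $224,910 = $67,473
Total recovery: $224,910 + $67,473 = $292,383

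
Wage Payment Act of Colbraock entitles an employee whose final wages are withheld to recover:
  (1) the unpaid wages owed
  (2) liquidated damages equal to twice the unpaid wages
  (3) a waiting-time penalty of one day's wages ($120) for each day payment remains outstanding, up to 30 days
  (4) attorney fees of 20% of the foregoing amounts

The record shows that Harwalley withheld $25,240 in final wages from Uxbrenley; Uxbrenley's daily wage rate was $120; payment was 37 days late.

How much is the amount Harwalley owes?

$95,184

Doubled: 2 × $25,240 = $50,480
Penalty days: min(37, 30) = 30
Waiting-time penalty: 30 × $120 = $3,600
Subtotal: $25,240 + $50,480 + $3,600 = $79,320
Attorney fees: 20% of $79,320 = $15,864
Total award: $79,320 + $15,864 = $95,184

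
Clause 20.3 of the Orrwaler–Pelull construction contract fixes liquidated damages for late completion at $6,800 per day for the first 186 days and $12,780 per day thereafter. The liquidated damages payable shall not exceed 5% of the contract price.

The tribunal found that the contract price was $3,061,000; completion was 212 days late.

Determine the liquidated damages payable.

First 186 days: 186 × $6,800 = $1,264,800
Remaining days: (212 − 186) × $12,780 = $332,280
Accrued per-day damages: $1,264,800 + $332,280 = $1,597,080
Cap: 5% of $3,061,000 = $153,050
Cap at $153,050: $1,597,080 exceeds the cap → $153,050

$153,050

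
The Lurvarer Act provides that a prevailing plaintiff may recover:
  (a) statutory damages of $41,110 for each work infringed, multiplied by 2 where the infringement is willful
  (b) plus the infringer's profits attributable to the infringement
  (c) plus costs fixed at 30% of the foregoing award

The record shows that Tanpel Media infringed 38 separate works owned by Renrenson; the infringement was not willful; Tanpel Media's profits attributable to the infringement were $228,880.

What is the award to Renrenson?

Statutory damages: 38 × $41,110 = $1,562,180
Infringement not willful: no ×2 enhancement.
Combined award: $1,562,180 + $228,880 = $1,791,060
Costs: 30% of $1,791,060 = $537,318
Award plus costs: $1,791,060 + $537,318 = $2,328,378

Award: $2,328,378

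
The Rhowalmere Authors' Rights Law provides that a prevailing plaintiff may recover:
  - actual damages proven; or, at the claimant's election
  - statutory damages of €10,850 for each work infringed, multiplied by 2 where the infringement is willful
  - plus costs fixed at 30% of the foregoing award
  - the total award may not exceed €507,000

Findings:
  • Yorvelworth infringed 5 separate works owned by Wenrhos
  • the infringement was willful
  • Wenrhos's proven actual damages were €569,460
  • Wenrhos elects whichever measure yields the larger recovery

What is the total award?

Statutory damages: 5 × €10,850 = €54,250
Doubled: 2 × €54,250 = €108,500
Greater of actual damages (€569,460) or enhanced statutory damages (€108,500): €569,460
Costs: 30% of €569,460 = €170,838
Award plus costs: €569,460 + €170,838 = €740,298
Cap at €507,000: €740,298 exceeds the cap → €507,000

€507,000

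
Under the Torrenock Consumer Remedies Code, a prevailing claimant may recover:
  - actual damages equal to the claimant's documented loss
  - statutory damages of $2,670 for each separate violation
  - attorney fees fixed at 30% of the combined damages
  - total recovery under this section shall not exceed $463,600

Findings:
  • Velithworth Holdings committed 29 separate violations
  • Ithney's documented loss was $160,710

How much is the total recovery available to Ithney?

Statutory damages: 29 × $2,670 = $77,430
Combined damages: $160,710 + $77,430 = $238,140
Attorney fees: 30% of $238,140 = $71,442
Total before cap: $238,140 + $71,442 = $309,582
Cap at $463,600: $309,582 is within the cap, no reduction.

$309,582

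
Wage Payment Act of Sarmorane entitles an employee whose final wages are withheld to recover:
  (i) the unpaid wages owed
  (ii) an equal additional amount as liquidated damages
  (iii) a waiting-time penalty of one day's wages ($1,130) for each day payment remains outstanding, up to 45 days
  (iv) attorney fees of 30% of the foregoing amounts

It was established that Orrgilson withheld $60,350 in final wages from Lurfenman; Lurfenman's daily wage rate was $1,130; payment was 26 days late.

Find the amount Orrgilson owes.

Liquidated damages (equal amount): $60,350
Penalty days: min(26, 45) = 26
Waiting-time penalty: 26 × $1,130 = $29,380
Subtotal: $60,350 + $60,350 + $29,380 = $150,080
Attorney fees: 30% of $150,080 = $45,024
Total award: $150,080 + $45,024 = $195,104

$195,104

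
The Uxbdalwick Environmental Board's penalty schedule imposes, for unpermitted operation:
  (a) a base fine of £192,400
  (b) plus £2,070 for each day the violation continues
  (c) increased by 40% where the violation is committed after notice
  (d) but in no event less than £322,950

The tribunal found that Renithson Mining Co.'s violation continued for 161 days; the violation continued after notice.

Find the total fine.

£735,938

Per-day component: 161 × £2,070 = £333,270
Base plus per-day: £192,400 + £333,270 = £525,670
Enhancement: 40% of £525,670 = £210,268
Enhanced fine: £525,670 + £210,268 = £735,938
Minimum £322,950: £735,938 meets the minimum, no increase.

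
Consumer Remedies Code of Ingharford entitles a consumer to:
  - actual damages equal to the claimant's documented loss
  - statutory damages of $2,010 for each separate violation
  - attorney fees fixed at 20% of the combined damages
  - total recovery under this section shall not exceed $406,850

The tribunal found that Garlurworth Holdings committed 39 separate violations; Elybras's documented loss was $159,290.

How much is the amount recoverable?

Statutory damages: 39 × $2,010 = $78,390
Combined damages: $159,290 + $78,390 = $237,680
Attorney fees: 20% of $237,680 = $47,536
Total before cap: $237,680 + $47,536 = $285,216
Cap at $406,850: $285,216 is within the cap, no reduction.

$285,216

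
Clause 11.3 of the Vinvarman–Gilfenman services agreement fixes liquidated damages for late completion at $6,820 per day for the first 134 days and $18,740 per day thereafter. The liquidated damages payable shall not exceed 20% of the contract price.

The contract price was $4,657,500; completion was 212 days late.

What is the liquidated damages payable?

First 134 days: 134 × $6,820 = $913,880
Remaining days: (212 − 134) × $18,740 = $1,461,720
Accrued per-day damages: $913,880 + $1,461,720 = $2,375,600
Cap: 20% of $4,657,500 = $931,500
Cap at $931,500: $2,375,600 exceeds the cap → $931,500

Liquidated damages: $931,500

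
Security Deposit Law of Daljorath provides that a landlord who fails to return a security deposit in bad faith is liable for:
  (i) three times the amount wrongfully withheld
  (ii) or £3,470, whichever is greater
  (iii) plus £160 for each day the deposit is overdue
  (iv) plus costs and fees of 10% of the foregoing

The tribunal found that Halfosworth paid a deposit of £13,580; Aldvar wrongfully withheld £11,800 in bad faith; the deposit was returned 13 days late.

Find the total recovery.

£41,228

Trebled: 3 × £11,800 = £35,400
Minimum £3,470: £35,400 meets the minimum, no increase.
Late-return penalty: 13 × £160 = £2,080
Damages plus late penalty: £35,400 + £2,080 = £37,480
Costs and fees: 10% of £37,480 = £3,748
Total recovery: £37,480 + £3,748 = £41,228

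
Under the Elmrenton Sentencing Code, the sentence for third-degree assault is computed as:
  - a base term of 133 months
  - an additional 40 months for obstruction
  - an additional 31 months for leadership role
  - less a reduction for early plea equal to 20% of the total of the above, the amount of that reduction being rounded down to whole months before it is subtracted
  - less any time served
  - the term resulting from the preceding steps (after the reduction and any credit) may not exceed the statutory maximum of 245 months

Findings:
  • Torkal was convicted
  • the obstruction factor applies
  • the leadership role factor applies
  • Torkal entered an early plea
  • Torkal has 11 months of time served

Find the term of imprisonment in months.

Obstruction enhancement: +40 months
Leadership role enhancement: +31 months
Adjusted term: 133 months + 40 months + 31 months = 204 months
Early plea reduction: 20% of 204 months = 40 months (rounded down)
After reduction: 204 − 40 = 164 months
Less time served: 164 months − 11 months = 153 months
Cap at 245 months: 153 months is within the cap, no reduction.

153 months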